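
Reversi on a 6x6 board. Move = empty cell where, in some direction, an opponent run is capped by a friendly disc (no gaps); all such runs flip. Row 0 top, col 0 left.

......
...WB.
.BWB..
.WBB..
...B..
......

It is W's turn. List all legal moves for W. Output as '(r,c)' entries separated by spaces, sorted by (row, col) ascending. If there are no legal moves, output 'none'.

(0,3): no bracket -> illegal
(0,4): no bracket -> illegal
(0,5): no bracket -> illegal
(1,0): no bracket -> illegal
(1,1): flips 1 -> legal
(1,2): no bracket -> illegal
(1,5): flips 1 -> legal
(2,0): flips 1 -> legal
(2,4): flips 1 -> legal
(2,5): no bracket -> illegal
(3,0): no bracket -> illegal
(3,4): flips 2 -> legal
(4,1): no bracket -> illegal
(4,2): flips 1 -> legal
(4,4): flips 1 -> legal
(5,2): no bracket -> illegal
(5,3): flips 3 -> legal
(5,4): no bracket -> illegal

Answer: (1,1) (1,5) (2,0) (2,4) (3,4) (4,2) (4,4) (5,3)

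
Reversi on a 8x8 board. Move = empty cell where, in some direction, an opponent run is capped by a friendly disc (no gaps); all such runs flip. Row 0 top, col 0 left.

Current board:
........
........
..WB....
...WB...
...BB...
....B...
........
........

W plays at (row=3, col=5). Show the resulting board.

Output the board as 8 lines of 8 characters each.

Answer: ........
........
..WB....
...WWW..
...BB...
....B...
........
........

Derivation:
Place W at (3,5); scan 8 dirs for brackets.
Dir NW: first cell '.' (not opp) -> no flip
Dir N: first cell '.' (not opp) -> no flip
Dir NE: first cell '.' (not opp) -> no flip
Dir W: opp run (3,4) capped by W -> flip
Dir E: first cell '.' (not opp) -> no flip
Dir SW: opp run (4,4), next='.' -> no flip
Dir S: first cell '.' (not opp) -> no flip
Dir SE: first cell '.' (not opp) -> no flip
All flips: (3,4)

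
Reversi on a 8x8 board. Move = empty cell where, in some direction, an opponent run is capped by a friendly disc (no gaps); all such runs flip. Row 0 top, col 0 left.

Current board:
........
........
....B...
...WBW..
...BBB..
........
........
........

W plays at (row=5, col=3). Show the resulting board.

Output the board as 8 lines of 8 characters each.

Place W at (5,3); scan 8 dirs for brackets.
Dir NW: first cell '.' (not opp) -> no flip
Dir N: opp run (4,3) capped by W -> flip
Dir NE: opp run (4,4) capped by W -> flip
Dir W: first cell '.' (not opp) -> no flip
Dir E: first cell '.' (not opp) -> no flip
Dir SW: first cell '.' (not opp) -> no flip
Dir S: first cell '.' (not opp) -> no flip
Dir SE: first cell '.' (not opp) -> no flip
All flips: (4,3) (4,4)

Answer: ........
........
....B...
...WBW..
...WWB..
...W....
........
........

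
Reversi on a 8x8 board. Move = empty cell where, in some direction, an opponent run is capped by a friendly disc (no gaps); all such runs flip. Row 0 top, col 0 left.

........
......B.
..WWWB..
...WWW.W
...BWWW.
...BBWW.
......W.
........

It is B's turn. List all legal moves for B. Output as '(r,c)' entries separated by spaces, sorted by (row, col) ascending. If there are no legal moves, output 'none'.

(1,1): no bracket -> illegal
(1,2): no bracket -> illegal
(1,3): flips 2 -> legal
(1,4): flips 3 -> legal
(1,5): no bracket -> illegal
(2,1): flips 3 -> legal
(2,6): flips 2 -> legal
(2,7): no bracket -> illegal
(3,1): no bracket -> illegal
(3,2): no bracket -> illegal
(3,6): flips 1 -> legal
(4,2): no bracket -> illegal
(4,7): flips 3 -> legal
(5,7): flips 2 -> legal
(6,4): no bracket -> illegal
(6,5): flips 3 -> legal
(6,7): no bracket -> illegal
(7,5): no bracket -> illegal
(7,6): no bracket -> illegal
(7,7): no bracket -> illegal

Answer: (1,3) (1,4) (2,1) (2,6) (3,6) (4,7) (5,7) (6,5)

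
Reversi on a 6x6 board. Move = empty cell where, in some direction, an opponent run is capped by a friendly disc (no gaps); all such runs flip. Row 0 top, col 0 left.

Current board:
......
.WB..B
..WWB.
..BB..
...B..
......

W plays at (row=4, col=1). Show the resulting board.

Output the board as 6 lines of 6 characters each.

Answer: ......
.WB..B
..WWB.
..WB..
.W.B..
......

Derivation:
Place W at (4,1); scan 8 dirs for brackets.
Dir NW: first cell '.' (not opp) -> no flip
Dir N: first cell '.' (not opp) -> no flip
Dir NE: opp run (3,2) capped by W -> flip
Dir W: first cell '.' (not opp) -> no flip
Dir E: first cell '.' (not opp) -> no flip
Dir SW: first cell '.' (not opp) -> no flip
Dir S: first cell '.' (not opp) -> no flip
Dir SE: first cell '.' (not opp) -> no flip
All flips: (3,2)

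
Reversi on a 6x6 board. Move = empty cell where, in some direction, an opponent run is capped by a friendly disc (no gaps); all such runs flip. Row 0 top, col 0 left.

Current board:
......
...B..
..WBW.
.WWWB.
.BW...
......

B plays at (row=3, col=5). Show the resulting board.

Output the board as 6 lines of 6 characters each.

Place B at (3,5); scan 8 dirs for brackets.
Dir NW: opp run (2,4) capped by B -> flip
Dir N: first cell '.' (not opp) -> no flip
Dir NE: edge -> no flip
Dir W: first cell 'B' (not opp) -> no flip
Dir E: edge -> no flip
Dir SW: first cell '.' (not opp) -> no flip
Dir S: first cell '.' (not opp) -> no flip
Dir SE: edge -> no flip
All flips: (2,4)

Answer: ......
...B..
..WBB.
.WWWBB
.BW...
......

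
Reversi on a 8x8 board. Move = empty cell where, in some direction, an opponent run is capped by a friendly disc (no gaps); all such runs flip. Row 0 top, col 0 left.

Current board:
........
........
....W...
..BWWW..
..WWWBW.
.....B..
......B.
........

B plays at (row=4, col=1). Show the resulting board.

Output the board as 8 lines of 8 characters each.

Answer: ........
........
....W...
..BWWW..
.BBBBBW.
.....B..
......B.
........

Derivation:
Place B at (4,1); scan 8 dirs for brackets.
Dir NW: first cell '.' (not opp) -> no flip
Dir N: first cell '.' (not opp) -> no flip
Dir NE: first cell 'B' (not opp) -> no flip
Dir W: first cell '.' (not opp) -> no flip
Dir E: opp run (4,2) (4,3) (4,4) capped by B -> flip
Dir SW: first cell '.' (not opp) -> no flip
Dir S: first cell '.' (not opp) -> no flip
Dir SE: first cell '.' (not opp) -> no flip
All flips: (4,2) (4,3) (4,4)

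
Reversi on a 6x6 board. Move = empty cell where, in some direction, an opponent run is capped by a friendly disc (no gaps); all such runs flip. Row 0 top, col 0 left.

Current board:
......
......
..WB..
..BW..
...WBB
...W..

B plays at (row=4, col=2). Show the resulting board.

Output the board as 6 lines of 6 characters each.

Answer: ......
......
..WB..
..BW..
..BBBB
...W..

Derivation:
Place B at (4,2); scan 8 dirs for brackets.
Dir NW: first cell '.' (not opp) -> no flip
Dir N: first cell 'B' (not opp) -> no flip
Dir NE: opp run (3,3), next='.' -> no flip
Dir W: first cell '.' (not opp) -> no flip
Dir E: opp run (4,3) capped by B -> flip
Dir SW: first cell '.' (not opp) -> no flip
Dir S: first cell '.' (not opp) -> no flip
Dir SE: opp run (5,3), next=edge -> no flip
All flips: (4,3)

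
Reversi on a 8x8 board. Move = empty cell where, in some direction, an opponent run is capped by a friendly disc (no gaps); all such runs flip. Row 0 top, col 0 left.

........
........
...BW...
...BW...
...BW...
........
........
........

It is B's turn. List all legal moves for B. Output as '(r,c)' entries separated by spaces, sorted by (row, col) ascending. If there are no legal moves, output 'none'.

Answer: (1,5) (2,5) (3,5) (4,5) (5,5)

Derivation:
(1,3): no bracket -> illegal
(1,4): no bracket -> illegal
(1,5): flips 1 -> legal
(2,5): flips 2 -> legal
(3,5): flips 1 -> legal
(4,5): flips 2 -> legal
(5,3): no bracket -> illegal
(5,4): no bracket -> illegal
(5,5): flips 1 -> legal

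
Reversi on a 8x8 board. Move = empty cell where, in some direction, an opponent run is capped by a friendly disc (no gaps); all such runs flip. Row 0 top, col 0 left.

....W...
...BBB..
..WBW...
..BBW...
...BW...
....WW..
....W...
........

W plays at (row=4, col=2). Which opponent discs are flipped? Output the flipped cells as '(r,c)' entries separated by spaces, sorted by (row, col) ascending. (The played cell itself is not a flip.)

Dir NW: first cell '.' (not opp) -> no flip
Dir N: opp run (3,2) capped by W -> flip
Dir NE: opp run (3,3) capped by W -> flip
Dir W: first cell '.' (not opp) -> no flip
Dir E: opp run (4,3) capped by W -> flip
Dir SW: first cell '.' (not opp) -> no flip
Dir S: first cell '.' (not opp) -> no flip
Dir SE: first cell '.' (not opp) -> no flip

Answer: (3,2) (3,3) (4,3)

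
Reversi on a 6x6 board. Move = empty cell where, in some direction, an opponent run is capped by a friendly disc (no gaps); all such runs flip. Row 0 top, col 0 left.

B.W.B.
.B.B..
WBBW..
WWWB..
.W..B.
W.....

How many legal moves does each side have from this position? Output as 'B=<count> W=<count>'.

Answer: B=5 W=7

Derivation:
-- B to move --
(0,1): no bracket -> illegal
(0,3): no bracket -> illegal
(1,0): no bracket -> illegal
(1,2): no bracket -> illegal
(1,4): no bracket -> illegal
(2,4): flips 1 -> legal
(3,4): no bracket -> illegal
(4,0): flips 1 -> legal
(4,2): flips 1 -> legal
(4,3): flips 1 -> legal
(5,1): flips 2 -> legal
(5,2): no bracket -> illegal
B mobility = 5
-- W to move --
(0,1): flips 2 -> legal
(0,3): flips 1 -> legal
(0,5): no bracket -> illegal
(1,0): flips 1 -> legal
(1,2): flips 2 -> legal
(1,4): no bracket -> illegal
(1,5): no bracket -> illegal
(2,4): flips 1 -> legal
(3,4): flips 1 -> legal
(3,5): no bracket -> illegal
(4,2): no bracket -> illegal
(4,3): flips 1 -> legal
(4,5): no bracket -> illegal
(5,3): no bracket -> illegal
(5,4): no bracket -> illegal
(5,5): no bracket -> illegal
W mobility = 7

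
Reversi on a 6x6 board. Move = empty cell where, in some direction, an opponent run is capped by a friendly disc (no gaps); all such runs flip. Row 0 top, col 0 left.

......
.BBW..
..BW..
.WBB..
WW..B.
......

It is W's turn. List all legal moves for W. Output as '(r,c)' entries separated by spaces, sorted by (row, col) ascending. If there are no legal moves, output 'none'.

(0,0): no bracket -> illegal
(0,1): flips 1 -> legal
(0,2): no bracket -> illegal
(0,3): no bracket -> illegal
(1,0): flips 2 -> legal
(2,0): no bracket -> illegal
(2,1): flips 1 -> legal
(2,4): no bracket -> illegal
(3,4): flips 2 -> legal
(3,5): no bracket -> illegal
(4,2): no bracket -> illegal
(4,3): flips 1 -> legal
(4,5): no bracket -> illegal
(5,3): no bracket -> illegal
(5,4): no bracket -> illegal
(5,5): no bracket -> illegal

Answer: (0,1) (1,0) (2,1) (3,4) (4,3)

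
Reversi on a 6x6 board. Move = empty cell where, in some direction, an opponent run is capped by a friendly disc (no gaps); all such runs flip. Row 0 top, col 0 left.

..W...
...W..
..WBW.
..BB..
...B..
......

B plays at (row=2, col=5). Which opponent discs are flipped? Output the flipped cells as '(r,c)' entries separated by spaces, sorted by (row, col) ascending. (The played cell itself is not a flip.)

Answer: (2,4)

Derivation:
Dir NW: first cell '.' (not opp) -> no flip
Dir N: first cell '.' (not opp) -> no flip
Dir NE: edge -> no flip
Dir W: opp run (2,4) capped by B -> flip
Dir E: edge -> no flip
Dir SW: first cell '.' (not opp) -> no flip
Dir S: first cell '.' (not opp) -> no flip
Dir SE: edge -> no flip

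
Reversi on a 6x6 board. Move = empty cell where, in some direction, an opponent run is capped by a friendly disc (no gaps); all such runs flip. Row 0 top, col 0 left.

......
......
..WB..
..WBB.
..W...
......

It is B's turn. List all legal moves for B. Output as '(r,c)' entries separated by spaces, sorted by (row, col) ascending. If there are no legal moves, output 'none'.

Answer: (1,1) (2,1) (3,1) (4,1) (5,1)

Derivation:
(1,1): flips 1 -> legal
(1,2): no bracket -> illegal
(1,3): no bracket -> illegal
(2,1): flips 1 -> legal
(3,1): flips 1 -> legal
(4,1): flips 1 -> legal
(4,3): no bracket -> illegal
(5,1): flips 1 -> legal
(5,2): no bracket -> illegal
(5,3): no bracket -> illegal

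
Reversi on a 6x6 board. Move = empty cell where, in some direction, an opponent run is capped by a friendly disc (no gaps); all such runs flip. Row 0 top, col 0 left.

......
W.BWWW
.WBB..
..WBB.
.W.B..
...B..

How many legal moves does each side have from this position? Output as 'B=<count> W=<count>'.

Answer: B=8 W=7

Derivation:
-- B to move --
(0,0): no bracket -> illegal
(0,1): no bracket -> illegal
(0,2): no bracket -> illegal
(0,3): flips 1 -> legal
(0,4): flips 1 -> legal
(0,5): flips 1 -> legal
(1,1): no bracket -> illegal
(2,0): flips 1 -> legal
(2,4): no bracket -> illegal
(2,5): no bracket -> illegal
(3,0): flips 1 -> legal
(3,1): flips 1 -> legal
(4,0): no bracket -> illegal
(4,2): flips 1 -> legal
(5,0): flips 2 -> legal
(5,1): no bracket -> illegal
(5,2): no bracket -> illegal
B mobility = 8
-- W to move --
(0,1): no bracket -> illegal
(0,2): flips 2 -> legal
(0,3): flips 1 -> legal
(1,1): flips 1 -> legal
(2,4): flips 2 -> legal
(2,5): no bracket -> illegal
(3,1): flips 1 -> legal
(3,5): flips 2 -> legal
(4,2): no bracket -> illegal
(4,4): no bracket -> illegal
(4,5): no bracket -> illegal
(5,2): no bracket -> illegal
(5,4): flips 1 -> legal
W mobility = 7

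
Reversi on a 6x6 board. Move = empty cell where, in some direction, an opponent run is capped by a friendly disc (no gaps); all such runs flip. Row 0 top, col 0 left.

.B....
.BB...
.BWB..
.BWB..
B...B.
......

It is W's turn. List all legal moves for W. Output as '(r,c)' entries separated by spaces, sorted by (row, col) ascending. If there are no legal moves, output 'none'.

Answer: (0,0) (0,2) (1,0) (1,4) (2,0) (2,4) (3,0) (3,4) (5,5)

Derivation:
(0,0): flips 1 -> legal
(0,2): flips 1 -> legal
(0,3): no bracket -> illegal
(1,0): flips 1 -> legal
(1,3): no bracket -> illegal
(1,4): flips 1 -> legal
(2,0): flips 1 -> legal
(2,4): flips 1 -> legal
(3,0): flips 1 -> legal
(3,4): flips 1 -> legal
(3,5): no bracket -> illegal
(4,1): no bracket -> illegal
(4,2): no bracket -> illegal
(4,3): no bracket -> illegal
(4,5): no bracket -> illegal
(5,0): no bracket -> illegal
(5,1): no bracket -> illegal
(5,3): no bracket -> illegal
(5,4): no bracket -> illegal
(5,5): flips 2 -> legal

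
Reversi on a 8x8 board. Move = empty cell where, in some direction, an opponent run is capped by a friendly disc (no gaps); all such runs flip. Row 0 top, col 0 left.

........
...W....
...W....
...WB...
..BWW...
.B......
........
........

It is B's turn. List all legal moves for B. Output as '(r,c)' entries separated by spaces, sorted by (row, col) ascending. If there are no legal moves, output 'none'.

Answer: (1,2) (2,4) (3,2) (4,5) (5,2) (5,4)

Derivation:
(0,2): no bracket -> illegal
(0,3): no bracket -> illegal
(0,4): no bracket -> illegal
(1,2): flips 1 -> legal
(1,4): no bracket -> illegal
(2,2): no bracket -> illegal
(2,4): flips 1 -> legal
(3,2): flips 1 -> legal
(3,5): no bracket -> illegal
(4,5): flips 2 -> legal
(5,2): flips 1 -> legal
(5,3): no bracket -> illegal
(5,4): flips 1 -> legal
(5,5): no bracket -> illegal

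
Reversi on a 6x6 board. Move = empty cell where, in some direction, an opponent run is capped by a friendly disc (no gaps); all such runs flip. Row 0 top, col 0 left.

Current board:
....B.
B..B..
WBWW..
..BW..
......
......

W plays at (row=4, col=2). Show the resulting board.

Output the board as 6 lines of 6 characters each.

Place W at (4,2); scan 8 dirs for brackets.
Dir NW: first cell '.' (not opp) -> no flip
Dir N: opp run (3,2) capped by W -> flip
Dir NE: first cell 'W' (not opp) -> no flip
Dir W: first cell '.' (not opp) -> no flip
Dir E: first cell '.' (not opp) -> no flip
Dir SW: first cell '.' (not opp) -> no flip
Dir S: first cell '.' (not opp) -> no flip
Dir SE: first cell '.' (not opp) -> no flip
All flips: (3,2)

Answer: ....B.
B..B..
WBWW..
..WW..
..W...
......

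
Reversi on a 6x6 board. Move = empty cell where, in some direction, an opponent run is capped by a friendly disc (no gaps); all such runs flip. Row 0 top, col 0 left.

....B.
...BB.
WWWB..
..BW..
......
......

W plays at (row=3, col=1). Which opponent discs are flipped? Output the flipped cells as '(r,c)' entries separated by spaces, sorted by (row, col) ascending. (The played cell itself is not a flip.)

Answer: (3,2)

Derivation:
Dir NW: first cell 'W' (not opp) -> no flip
Dir N: first cell 'W' (not opp) -> no flip
Dir NE: first cell 'W' (not opp) -> no flip
Dir W: first cell '.' (not opp) -> no flip
Dir E: opp run (3,2) capped by W -> flip
Dir SW: first cell '.' (not opp) -> no flip
Dir S: first cell '.' (not opp) -> no flip
Dir SE: first cell '.' (not opp) -> no flip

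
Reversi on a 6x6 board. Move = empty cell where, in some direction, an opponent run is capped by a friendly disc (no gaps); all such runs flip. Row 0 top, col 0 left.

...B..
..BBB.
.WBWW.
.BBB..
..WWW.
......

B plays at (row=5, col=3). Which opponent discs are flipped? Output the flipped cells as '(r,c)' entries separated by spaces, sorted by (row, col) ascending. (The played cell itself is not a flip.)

Dir NW: opp run (4,2) capped by B -> flip
Dir N: opp run (4,3) capped by B -> flip
Dir NE: opp run (4,4), next='.' -> no flip
Dir W: first cell '.' (not opp) -> no flip
Dir E: first cell '.' (not opp) -> no flip
Dir SW: edge -> no flip
Dir S: edge -> no flip
Dir SE: edge -> no flip

Answer: (4,2) (4,3)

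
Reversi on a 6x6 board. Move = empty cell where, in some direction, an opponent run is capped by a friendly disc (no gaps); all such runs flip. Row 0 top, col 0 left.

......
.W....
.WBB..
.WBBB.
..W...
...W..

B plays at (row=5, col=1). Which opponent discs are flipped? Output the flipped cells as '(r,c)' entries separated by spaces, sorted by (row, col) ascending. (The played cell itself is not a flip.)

Answer: (4,2)

Derivation:
Dir NW: first cell '.' (not opp) -> no flip
Dir N: first cell '.' (not opp) -> no flip
Dir NE: opp run (4,2) capped by B -> flip
Dir W: first cell '.' (not opp) -> no flip
Dir E: first cell '.' (not opp) -> no flip
Dir SW: edge -> no flip
Dir S: edge -> no flip
Dir SE: edge -> no flip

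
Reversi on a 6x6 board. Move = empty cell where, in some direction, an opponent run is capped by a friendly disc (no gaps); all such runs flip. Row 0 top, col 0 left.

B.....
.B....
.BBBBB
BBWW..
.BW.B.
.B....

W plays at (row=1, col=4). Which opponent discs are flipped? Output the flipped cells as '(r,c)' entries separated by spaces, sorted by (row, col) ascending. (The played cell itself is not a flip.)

Dir NW: first cell '.' (not opp) -> no flip
Dir N: first cell '.' (not opp) -> no flip
Dir NE: first cell '.' (not opp) -> no flip
Dir W: first cell '.' (not opp) -> no flip
Dir E: first cell '.' (not opp) -> no flip
Dir SW: opp run (2,3) capped by W -> flip
Dir S: opp run (2,4), next='.' -> no flip
Dir SE: opp run (2,5), next=edge -> no flip

Answer: (2,3)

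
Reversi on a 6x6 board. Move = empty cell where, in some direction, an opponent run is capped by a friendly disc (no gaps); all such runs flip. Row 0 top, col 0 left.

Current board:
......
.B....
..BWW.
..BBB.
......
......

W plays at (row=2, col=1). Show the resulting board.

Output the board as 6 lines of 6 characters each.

Place W at (2,1); scan 8 dirs for brackets.
Dir NW: first cell '.' (not opp) -> no flip
Dir N: opp run (1,1), next='.' -> no flip
Dir NE: first cell '.' (not opp) -> no flip
Dir W: first cell '.' (not opp) -> no flip
Dir E: opp run (2,2) capped by W -> flip
Dir SW: first cell '.' (not opp) -> no flip
Dir S: first cell '.' (not opp) -> no flip
Dir SE: opp run (3,2), next='.' -> no flip
All flips: (2,2)

Answer: ......
.B....
.WWWW.
..BBB.
......
......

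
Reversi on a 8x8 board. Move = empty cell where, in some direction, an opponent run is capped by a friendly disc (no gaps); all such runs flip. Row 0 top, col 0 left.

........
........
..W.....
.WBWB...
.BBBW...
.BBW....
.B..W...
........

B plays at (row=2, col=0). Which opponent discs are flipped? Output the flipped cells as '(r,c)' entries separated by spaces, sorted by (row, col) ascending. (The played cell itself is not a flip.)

Answer: (3,1)

Derivation:
Dir NW: edge -> no flip
Dir N: first cell '.' (not opp) -> no flip
Dir NE: first cell '.' (not opp) -> no flip
Dir W: edge -> no flip
Dir E: first cell '.' (not opp) -> no flip
Dir SW: edge -> no flip
Dir S: first cell '.' (not opp) -> no flip
Dir SE: opp run (3,1) capped by B -> flip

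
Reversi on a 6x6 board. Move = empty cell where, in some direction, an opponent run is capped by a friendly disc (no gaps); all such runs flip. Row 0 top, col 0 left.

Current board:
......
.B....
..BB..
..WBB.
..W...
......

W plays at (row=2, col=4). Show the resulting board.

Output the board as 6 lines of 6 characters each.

Answer: ......
.B....
..BBW.
..WWB.
..W...
......

Derivation:
Place W at (2,4); scan 8 dirs for brackets.
Dir NW: first cell '.' (not opp) -> no flip
Dir N: first cell '.' (not opp) -> no flip
Dir NE: first cell '.' (not opp) -> no flip
Dir W: opp run (2,3) (2,2), next='.' -> no flip
Dir E: first cell '.' (not opp) -> no flip
Dir SW: opp run (3,3) capped by W -> flip
Dir S: opp run (3,4), next='.' -> no flip
Dir SE: first cell '.' (not opp) -> no flip
All flips: (3,3)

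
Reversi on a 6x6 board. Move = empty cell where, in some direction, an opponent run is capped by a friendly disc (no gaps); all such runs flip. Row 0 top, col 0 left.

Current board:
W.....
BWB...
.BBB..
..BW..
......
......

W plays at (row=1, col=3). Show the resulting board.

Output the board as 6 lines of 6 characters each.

Place W at (1,3); scan 8 dirs for brackets.
Dir NW: first cell '.' (not opp) -> no flip
Dir N: first cell '.' (not opp) -> no flip
Dir NE: first cell '.' (not opp) -> no flip
Dir W: opp run (1,2) capped by W -> flip
Dir E: first cell '.' (not opp) -> no flip
Dir SW: opp run (2,2), next='.' -> no flip
Dir S: opp run (2,3) capped by W -> flip
Dir SE: first cell '.' (not opp) -> no flip
All flips: (1,2) (2,3)

Answer: W.....
BWWW..
.BBW..
..BW..
......
......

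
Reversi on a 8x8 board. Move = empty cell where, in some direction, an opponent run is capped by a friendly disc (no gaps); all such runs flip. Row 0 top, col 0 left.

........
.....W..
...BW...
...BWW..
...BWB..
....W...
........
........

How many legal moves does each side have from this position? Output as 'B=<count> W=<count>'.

Answer: B=6 W=9

Derivation:
-- B to move --
(0,4): no bracket -> illegal
(0,5): no bracket -> illegal
(0,6): flips 2 -> legal
(1,3): no bracket -> illegal
(1,4): no bracket -> illegal
(1,6): no bracket -> illegal
(2,5): flips 3 -> legal
(2,6): no bracket -> illegal
(3,6): flips 2 -> legal
(4,6): no bracket -> illegal
(5,3): no bracket -> illegal
(5,5): flips 1 -> legal
(6,3): flips 1 -> legal
(6,4): no bracket -> illegal
(6,5): flips 1 -> legal
B mobility = 6
-- W to move --
(1,2): flips 1 -> legal
(1,3): no bracket -> illegal
(1,4): no bracket -> illegal
(2,2): flips 2 -> legal
(3,2): flips 2 -> legal
(3,6): flips 1 -> legal
(4,2): flips 2 -> legal
(4,6): flips 1 -> legal
(5,2): flips 1 -> legal
(5,3): no bracket -> illegal
(5,5): flips 1 -> legal
(5,6): flips 1 -> legal
W mobility = 9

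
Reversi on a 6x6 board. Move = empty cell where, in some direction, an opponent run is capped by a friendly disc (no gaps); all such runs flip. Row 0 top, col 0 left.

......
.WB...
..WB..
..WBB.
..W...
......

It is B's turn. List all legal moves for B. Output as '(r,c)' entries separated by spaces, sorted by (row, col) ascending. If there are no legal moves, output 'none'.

Answer: (0,0) (1,0) (2,1) (3,1) (4,1) (5,1) (5,2)

Derivation:
(0,0): flips 2 -> legal
(0,1): no bracket -> illegal
(0,2): no bracket -> illegal
(1,0): flips 1 -> legal
(1,3): no bracket -> illegal
(2,0): no bracket -> illegal
(2,1): flips 1 -> legal
(3,1): flips 1 -> legal
(4,1): flips 1 -> legal
(4,3): no bracket -> illegal
(5,1): flips 1 -> legal
(5,2): flips 3 -> legal
(5,3): no bracket -> illegal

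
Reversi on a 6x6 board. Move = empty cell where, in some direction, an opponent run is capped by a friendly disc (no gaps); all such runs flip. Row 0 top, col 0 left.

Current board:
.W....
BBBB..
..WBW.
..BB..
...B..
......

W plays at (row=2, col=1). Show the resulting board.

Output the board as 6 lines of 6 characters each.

Answer: .W....
BWBB..
.WWBW.
..BB..
...B..
......

Derivation:
Place W at (2,1); scan 8 dirs for brackets.
Dir NW: opp run (1,0), next=edge -> no flip
Dir N: opp run (1,1) capped by W -> flip
Dir NE: opp run (1,2), next='.' -> no flip
Dir W: first cell '.' (not opp) -> no flip
Dir E: first cell 'W' (not opp) -> no flip
Dir SW: first cell '.' (not opp) -> no flip
Dir S: first cell '.' (not opp) -> no flip
Dir SE: opp run (3,2) (4,3), next='.' -> no flip
All flips: (1,1)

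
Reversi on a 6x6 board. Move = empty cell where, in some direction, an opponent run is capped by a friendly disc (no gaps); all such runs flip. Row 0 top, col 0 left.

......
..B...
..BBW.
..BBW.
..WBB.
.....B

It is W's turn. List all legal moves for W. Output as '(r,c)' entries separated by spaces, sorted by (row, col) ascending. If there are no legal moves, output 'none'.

(0,1): flips 2 -> legal
(0,2): flips 3 -> legal
(0,3): no bracket -> illegal
(1,1): no bracket -> illegal
(1,3): no bracket -> illegal
(1,4): no bracket -> illegal
(2,1): flips 2 -> legal
(3,1): flips 2 -> legal
(3,5): no bracket -> illegal
(4,1): no bracket -> illegal
(4,5): flips 2 -> legal
(5,2): flips 1 -> legal
(5,3): no bracket -> illegal
(5,4): flips 1 -> legal

Answer: (0,1) (0,2) (2,1) (3,1) (4,5) (5,2) (5,4)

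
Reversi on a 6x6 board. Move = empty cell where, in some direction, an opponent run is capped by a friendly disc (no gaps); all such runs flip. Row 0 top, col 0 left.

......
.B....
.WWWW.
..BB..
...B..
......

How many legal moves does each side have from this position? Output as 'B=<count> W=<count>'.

-- B to move --
(1,0): flips 1 -> legal
(1,2): flips 1 -> legal
(1,3): flips 1 -> legal
(1,4): flips 1 -> legal
(1,5): flips 1 -> legal
(2,0): no bracket -> illegal
(2,5): no bracket -> illegal
(3,0): no bracket -> illegal
(3,1): flips 1 -> legal
(3,4): no bracket -> illegal
(3,5): no bracket -> illegal
B mobility = 6
-- W to move --
(0,0): flips 1 -> legal
(0,1): flips 1 -> legal
(0,2): no bracket -> illegal
(1,0): no bracket -> illegal
(1,2): no bracket -> illegal
(2,0): no bracket -> illegal
(3,1): no bracket -> illegal
(3,4): no bracket -> illegal
(4,1): flips 1 -> legal
(4,2): flips 2 -> legal
(4,4): flips 1 -> legal
(5,2): no bracket -> illegal
(5,3): flips 2 -> legal
(5,4): flips 2 -> legal
W mobility = 7

Answer: B=6 W=7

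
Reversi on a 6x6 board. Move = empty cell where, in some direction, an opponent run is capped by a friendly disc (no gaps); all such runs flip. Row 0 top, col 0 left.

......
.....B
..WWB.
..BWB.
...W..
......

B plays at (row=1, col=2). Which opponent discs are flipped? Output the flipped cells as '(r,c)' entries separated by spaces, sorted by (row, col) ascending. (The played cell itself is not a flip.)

Answer: (2,2) (2,3)

Derivation:
Dir NW: first cell '.' (not opp) -> no flip
Dir N: first cell '.' (not opp) -> no flip
Dir NE: first cell '.' (not opp) -> no flip
Dir W: first cell '.' (not opp) -> no flip
Dir E: first cell '.' (not opp) -> no flip
Dir SW: first cell '.' (not opp) -> no flip
Dir S: opp run (2,2) capped by B -> flip
Dir SE: opp run (2,3) capped by B -> flip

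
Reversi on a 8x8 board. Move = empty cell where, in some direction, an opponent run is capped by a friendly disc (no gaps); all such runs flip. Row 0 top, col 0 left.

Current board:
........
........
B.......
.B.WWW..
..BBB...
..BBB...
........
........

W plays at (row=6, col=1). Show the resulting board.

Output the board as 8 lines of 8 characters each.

Place W at (6,1); scan 8 dirs for brackets.
Dir NW: first cell '.' (not opp) -> no flip
Dir N: first cell '.' (not opp) -> no flip
Dir NE: opp run (5,2) (4,3) capped by W -> flip
Dir W: first cell '.' (not opp) -> no flip
Dir E: first cell '.' (not opp) -> no flip
Dir SW: first cell '.' (not opp) -> no flip
Dir S: first cell '.' (not opp) -> no flip
Dir SE: first cell '.' (not opp) -> no flip
All flips: (4,3) (5,2)

Answer: ........
........
B.......
.B.WWW..
..BWB...
..WBB...
.W......
........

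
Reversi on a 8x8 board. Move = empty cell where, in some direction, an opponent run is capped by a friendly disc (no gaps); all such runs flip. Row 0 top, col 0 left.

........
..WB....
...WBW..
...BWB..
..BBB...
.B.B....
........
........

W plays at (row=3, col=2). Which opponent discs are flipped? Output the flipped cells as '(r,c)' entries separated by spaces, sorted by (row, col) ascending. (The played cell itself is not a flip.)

Answer: (3,3)

Derivation:
Dir NW: first cell '.' (not opp) -> no flip
Dir N: first cell '.' (not opp) -> no flip
Dir NE: first cell 'W' (not opp) -> no flip
Dir W: first cell '.' (not opp) -> no flip
Dir E: opp run (3,3) capped by W -> flip
Dir SW: first cell '.' (not opp) -> no flip
Dir S: opp run (4,2), next='.' -> no flip
Dir SE: opp run (4,3), next='.' -> no flip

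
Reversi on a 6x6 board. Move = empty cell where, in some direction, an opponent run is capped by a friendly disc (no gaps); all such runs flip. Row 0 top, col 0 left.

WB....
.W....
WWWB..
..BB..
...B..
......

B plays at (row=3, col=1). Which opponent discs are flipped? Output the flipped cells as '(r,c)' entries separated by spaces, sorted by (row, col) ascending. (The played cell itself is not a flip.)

Dir NW: opp run (2,0), next=edge -> no flip
Dir N: opp run (2,1) (1,1) capped by B -> flip
Dir NE: opp run (2,2), next='.' -> no flip
Dir W: first cell '.' (not opp) -> no flip
Dir E: first cell 'B' (not opp) -> no flip
Dir SW: first cell '.' (not opp) -> no flip
Dir S: first cell '.' (not opp) -> no flip
Dir SE: first cell '.' (not opp) -> no flip

Answer: (1,1) (2,1)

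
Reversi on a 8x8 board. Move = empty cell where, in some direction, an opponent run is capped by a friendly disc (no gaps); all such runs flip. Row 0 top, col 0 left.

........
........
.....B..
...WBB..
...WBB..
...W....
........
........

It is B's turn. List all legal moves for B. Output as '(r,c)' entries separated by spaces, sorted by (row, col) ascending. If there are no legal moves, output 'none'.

(2,2): flips 1 -> legal
(2,3): no bracket -> illegal
(2,4): no bracket -> illegal
(3,2): flips 1 -> legal
(4,2): flips 1 -> legal
(5,2): flips 1 -> legal
(5,4): no bracket -> illegal
(6,2): flips 1 -> legal
(6,3): no bracket -> illegal
(6,4): no bracket -> illegal

Answer: (2,2) (3,2) (4,2) (5,2) (6,2)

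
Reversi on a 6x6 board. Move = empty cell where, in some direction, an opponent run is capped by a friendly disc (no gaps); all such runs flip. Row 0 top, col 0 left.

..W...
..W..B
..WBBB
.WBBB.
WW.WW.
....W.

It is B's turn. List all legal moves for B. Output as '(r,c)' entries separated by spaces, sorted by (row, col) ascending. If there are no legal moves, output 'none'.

(0,1): flips 1 -> legal
(0,3): no bracket -> illegal
(1,1): flips 1 -> legal
(1,3): no bracket -> illegal
(2,0): no bracket -> illegal
(2,1): flips 1 -> legal
(3,0): flips 1 -> legal
(3,5): no bracket -> illegal
(4,2): no bracket -> illegal
(4,5): no bracket -> illegal
(5,0): flips 1 -> legal
(5,1): no bracket -> illegal
(5,2): flips 1 -> legal
(5,3): flips 1 -> legal
(5,5): flips 1 -> legal

Answer: (0,1) (1,1) (2,1) (3,0) (5,0) (5,2) (5,3) (5,5)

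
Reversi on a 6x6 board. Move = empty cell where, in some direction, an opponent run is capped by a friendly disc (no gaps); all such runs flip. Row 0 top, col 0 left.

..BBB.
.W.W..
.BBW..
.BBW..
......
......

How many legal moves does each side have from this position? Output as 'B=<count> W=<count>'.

Answer: B=8 W=4

Derivation:
-- B to move --
(0,0): flips 1 -> legal
(0,1): flips 1 -> legal
(1,0): no bracket -> illegal
(1,2): no bracket -> illegal
(1,4): flips 1 -> legal
(2,0): flips 1 -> legal
(2,4): flips 2 -> legal
(3,4): flips 1 -> legal
(4,2): no bracket -> illegal
(4,3): flips 3 -> legal
(4,4): flips 1 -> legal
B mobility = 8
-- W to move --
(0,1): no bracket -> illegal
(0,5): no bracket -> illegal
(1,0): no bracket -> illegal
(1,2): no bracket -> illegal
(1,4): no bracket -> illegal
(1,5): no bracket -> illegal
(2,0): flips 2 -> legal
(3,0): flips 2 -> legal
(4,0): flips 2 -> legal
(4,1): flips 3 -> legal
(4,2): no bracket -> illegal
(4,3): no bracket -> illegal
W mobility = 4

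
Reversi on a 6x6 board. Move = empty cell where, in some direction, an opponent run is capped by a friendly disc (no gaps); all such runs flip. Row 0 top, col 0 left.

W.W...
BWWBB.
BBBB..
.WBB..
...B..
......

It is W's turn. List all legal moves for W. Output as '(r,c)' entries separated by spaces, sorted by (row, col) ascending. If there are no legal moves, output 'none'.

Answer: (0,4) (1,5) (2,4) (3,0) (3,4) (4,2) (4,4)

Derivation:
(0,1): no bracket -> illegal
(0,3): no bracket -> illegal
(0,4): flips 2 -> legal
(0,5): no bracket -> illegal
(1,5): flips 2 -> legal
(2,4): flips 1 -> legal
(2,5): no bracket -> illegal
(3,0): flips 3 -> legal
(3,4): flips 3 -> legal
(4,1): no bracket -> illegal
(4,2): flips 2 -> legal
(4,4): flips 2 -> legal
(5,2): no bracket -> illegal
(5,3): no bracket -> illegal
(5,4): no bracket -> illegal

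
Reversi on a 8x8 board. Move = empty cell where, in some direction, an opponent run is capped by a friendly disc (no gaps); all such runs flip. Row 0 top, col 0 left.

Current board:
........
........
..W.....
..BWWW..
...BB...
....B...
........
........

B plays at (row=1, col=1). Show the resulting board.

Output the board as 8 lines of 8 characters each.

Answer: ........
.B......
..B.....
..BBWW..
...BB...
....B...
........
........

Derivation:
Place B at (1,1); scan 8 dirs for brackets.
Dir NW: first cell '.' (not opp) -> no flip
Dir N: first cell '.' (not opp) -> no flip
Dir NE: first cell '.' (not opp) -> no flip
Dir W: first cell '.' (not opp) -> no flip
Dir E: first cell '.' (not opp) -> no flip
Dir SW: first cell '.' (not opp) -> no flip
Dir S: first cell '.' (not opp) -> no flip
Dir SE: opp run (2,2) (3,3) capped by B -> flip
All flips: (2,2) (3,3)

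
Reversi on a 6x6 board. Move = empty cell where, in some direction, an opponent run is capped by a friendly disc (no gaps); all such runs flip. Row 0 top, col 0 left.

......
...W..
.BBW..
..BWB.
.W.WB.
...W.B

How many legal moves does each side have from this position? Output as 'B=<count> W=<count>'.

Answer: B=8 W=7

Derivation:
-- B to move --
(0,2): no bracket -> illegal
(0,3): no bracket -> illegal
(0,4): flips 1 -> legal
(1,2): flips 1 -> legal
(1,4): flips 1 -> legal
(2,4): flips 1 -> legal
(3,0): no bracket -> illegal
(3,1): no bracket -> illegal
(4,0): no bracket -> illegal
(4,2): flips 1 -> legal
(5,0): flips 1 -> legal
(5,1): no bracket -> illegal
(5,2): flips 1 -> legal
(5,4): flips 1 -> legal
B mobility = 8
-- W to move --
(1,0): flips 2 -> legal
(1,1): flips 1 -> legal
(1,2): no bracket -> illegal
(2,0): flips 2 -> legal
(2,4): no bracket -> illegal
(2,5): flips 1 -> legal
(3,0): no bracket -> illegal
(3,1): flips 2 -> legal
(3,5): flips 2 -> legal
(4,2): no bracket -> illegal
(4,5): flips 2 -> legal
(5,4): no bracket -> illegal
W mobility = 7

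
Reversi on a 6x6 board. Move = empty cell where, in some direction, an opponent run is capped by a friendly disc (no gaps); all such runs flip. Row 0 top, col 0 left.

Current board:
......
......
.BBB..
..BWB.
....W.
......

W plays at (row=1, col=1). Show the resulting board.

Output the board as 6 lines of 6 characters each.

Place W at (1,1); scan 8 dirs for brackets.
Dir NW: first cell '.' (not opp) -> no flip
Dir N: first cell '.' (not opp) -> no flip
Dir NE: first cell '.' (not opp) -> no flip
Dir W: first cell '.' (not opp) -> no flip
Dir E: first cell '.' (not opp) -> no flip
Dir SW: first cell '.' (not opp) -> no flip
Dir S: opp run (2,1), next='.' -> no flip
Dir SE: opp run (2,2) capped by W -> flip
All flips: (2,2)

Answer: ......
.W....
.BWB..
..BWB.
....W.
......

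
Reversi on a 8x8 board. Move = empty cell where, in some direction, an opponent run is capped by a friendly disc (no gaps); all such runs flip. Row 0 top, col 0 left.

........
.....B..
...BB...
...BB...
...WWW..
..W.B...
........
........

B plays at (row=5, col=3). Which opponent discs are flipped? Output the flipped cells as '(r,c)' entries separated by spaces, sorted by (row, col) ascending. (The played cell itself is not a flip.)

Dir NW: first cell '.' (not opp) -> no flip
Dir N: opp run (4,3) capped by B -> flip
Dir NE: opp run (4,4), next='.' -> no flip
Dir W: opp run (5,2), next='.' -> no flip
Dir E: first cell 'B' (not opp) -> no flip
Dir SW: first cell '.' (not opp) -> no flip
Dir S: first cell '.' (not opp) -> no flip
Dir SE: first cell '.' (not opp) -> no flip

Answer: (4,3)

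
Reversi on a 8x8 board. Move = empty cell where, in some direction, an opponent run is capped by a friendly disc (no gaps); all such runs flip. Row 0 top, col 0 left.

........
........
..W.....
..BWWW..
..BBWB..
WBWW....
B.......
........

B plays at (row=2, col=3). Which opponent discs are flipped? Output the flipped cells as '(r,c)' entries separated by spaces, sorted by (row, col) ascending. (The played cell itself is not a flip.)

Answer: (3,3) (3,4)

Derivation:
Dir NW: first cell '.' (not opp) -> no flip
Dir N: first cell '.' (not opp) -> no flip
Dir NE: first cell '.' (not opp) -> no flip
Dir W: opp run (2,2), next='.' -> no flip
Dir E: first cell '.' (not opp) -> no flip
Dir SW: first cell 'B' (not opp) -> no flip
Dir S: opp run (3,3) capped by B -> flip
Dir SE: opp run (3,4) capped by B -> flip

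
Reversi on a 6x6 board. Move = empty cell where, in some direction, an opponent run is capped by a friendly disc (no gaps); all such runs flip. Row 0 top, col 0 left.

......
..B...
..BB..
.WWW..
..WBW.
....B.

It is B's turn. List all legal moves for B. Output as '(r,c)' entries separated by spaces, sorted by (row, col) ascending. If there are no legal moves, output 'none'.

(2,0): no bracket -> illegal
(2,1): flips 1 -> legal
(2,4): no bracket -> illegal
(3,0): no bracket -> illegal
(3,4): flips 1 -> legal
(3,5): no bracket -> illegal
(4,0): flips 1 -> legal
(4,1): flips 2 -> legal
(4,5): flips 1 -> legal
(5,1): no bracket -> illegal
(5,2): flips 2 -> legal
(5,3): no bracket -> illegal
(5,5): flips 2 -> legal

Answer: (2,1) (3,4) (4,0) (4,1) (4,5) (5,2) (5,5)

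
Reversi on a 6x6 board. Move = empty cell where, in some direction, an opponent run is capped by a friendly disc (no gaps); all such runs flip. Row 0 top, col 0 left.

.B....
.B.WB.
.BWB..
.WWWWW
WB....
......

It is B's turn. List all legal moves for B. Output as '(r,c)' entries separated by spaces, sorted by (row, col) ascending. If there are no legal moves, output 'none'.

Answer: (0,3) (1,2) (4,3) (4,4) (4,5)

Derivation:
(0,2): no bracket -> illegal
(0,3): flips 1 -> legal
(0,4): no bracket -> illegal
(1,2): flips 1 -> legal
(2,0): no bracket -> illegal
(2,4): no bracket -> illegal
(2,5): no bracket -> illegal
(3,0): no bracket -> illegal
(4,2): no bracket -> illegal
(4,3): flips 2 -> legal
(4,4): flips 2 -> legal
(4,5): flips 1 -> legal
(5,0): no bracket -> illegal
(5,1): no bracket -> illegal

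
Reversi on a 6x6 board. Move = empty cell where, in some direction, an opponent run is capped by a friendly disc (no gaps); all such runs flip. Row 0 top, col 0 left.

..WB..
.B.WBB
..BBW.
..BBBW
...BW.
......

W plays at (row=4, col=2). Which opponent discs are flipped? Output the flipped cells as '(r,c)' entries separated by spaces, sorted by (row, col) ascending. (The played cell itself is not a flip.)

Dir NW: first cell '.' (not opp) -> no flip
Dir N: opp run (3,2) (2,2), next='.' -> no flip
Dir NE: opp run (3,3) capped by W -> flip
Dir W: first cell '.' (not opp) -> no flip
Dir E: opp run (4,3) capped by W -> flip
Dir SW: first cell '.' (not opp) -> no flip
Dir S: first cell '.' (not opp) -> no flip
Dir SE: first cell '.' (not opp) -> no flip

Answer: (3,3) (4,3)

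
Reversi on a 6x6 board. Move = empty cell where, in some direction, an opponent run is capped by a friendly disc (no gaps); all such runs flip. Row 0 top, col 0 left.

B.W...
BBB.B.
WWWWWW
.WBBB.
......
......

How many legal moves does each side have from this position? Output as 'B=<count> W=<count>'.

-- B to move --
(0,1): no bracket -> illegal
(0,3): no bracket -> illegal
(1,3): flips 1 -> legal
(1,5): flips 1 -> legal
(3,0): flips 3 -> legal
(3,5): no bracket -> illegal
(4,0): no bracket -> illegal
(4,1): flips 2 -> legal
(4,2): no bracket -> illegal
B mobility = 4
-- W to move --
(0,1): flips 2 -> legal
(0,3): flips 2 -> legal
(0,4): flips 1 -> legal
(0,5): flips 1 -> legal
(1,3): no bracket -> illegal
(1,5): no bracket -> illegal
(3,5): flips 3 -> legal
(4,1): flips 1 -> legal
(4,2): flips 2 -> legal
(4,3): flips 3 -> legal
(4,4): flips 2 -> legal
(4,5): flips 1 -> legal
W mobility = 10

Answer: B=4 W=10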